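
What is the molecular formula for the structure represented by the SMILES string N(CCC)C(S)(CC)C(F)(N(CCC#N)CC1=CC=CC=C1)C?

Heavy atoms from the SMILES: 18 C, 1 F, 3 N, 1 S.
Implicit hydrogens by atom environment:
  6 × C: 2 H each → 12
  5 × C (aromatic): 1 H each → 5
  3 × C: 3 H each → 9
  3 × C: no H
  2 × N: no H
  1 × C (aromatic): no H
  1 × F: no H
  1 × N: 1 H
  1 × S: 1 H
  Total hydrogens = 28.
Molecular formula: C18H28FN3S

C18H28FN3S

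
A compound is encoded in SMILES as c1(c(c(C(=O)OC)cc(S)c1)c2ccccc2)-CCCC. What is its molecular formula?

C18H20O2S

Heavy atoms from the SMILES: 18 C, 2 O, 1 S.
Implicit hydrogens by atom environment:
  7 × C (aromatic): 1 H each → 7
  5 × C (aromatic): no H
  3 × C: 2 H each → 6
  2 × C: 3 H each → 6
  2 × O: no H
  1 × C: no H
  1 × S: 1 H
  Total hydrogens = 20.
Molecular formula: C18H20O2S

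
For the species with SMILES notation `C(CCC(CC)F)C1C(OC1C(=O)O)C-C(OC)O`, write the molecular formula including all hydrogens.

C13H23FO5

Heavy atoms from the SMILES: 13 C, 1 F, 5 O.
Implicit hydrogens by atom environment:
  5 × C: 2 H each → 10
  5 × C: 1 H each → 5
  3 × O: no H
  2 × C: 3 H each → 6
  2 × O: 1 H each → 2
  1 × C: no H
  1 × F: no H
  Total hydrogens = 23.
Molecular formula: C13H23FO5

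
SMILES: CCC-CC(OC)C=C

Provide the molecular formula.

Heavy atoms from the SMILES: 8 C, 1 O.
Implicit hydrogens by atom environment:
  4 × C: 2 H each → 8
  2 × C: 3 H each → 6
  2 × C: 1 H each → 2
  1 × O: no H
  Total hydrogens = 16.
Molecular formula: C8H16O

C8H16O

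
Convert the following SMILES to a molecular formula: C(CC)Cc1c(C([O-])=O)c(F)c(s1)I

Heavy atoms from the SMILES: 9 C, 1 F, 1 I, 2 O, 1 S.
Implicit hydrogens by atom environment:
  4 × C (aromatic): no H
  3 × C: 2 H each → 6
  1 × C: 3 H
  1 × C: no H
  1 × F: no H
  1 × I: no H
  1 × O: no H
  1 × O (charge -1): no H
  1 × S (aromatic): no H
  Total hydrogens = 9.
Net charge -1.
Molecular formula: C9H9FIO2S-

C9H9FIO2S-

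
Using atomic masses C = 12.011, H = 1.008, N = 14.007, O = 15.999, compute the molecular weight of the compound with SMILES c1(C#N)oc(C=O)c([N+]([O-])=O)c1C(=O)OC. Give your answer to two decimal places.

Molecular formula: C8H4N2O6.
M = 8×12.011 + 4×1.008 + 2×14.007 + 6×15.999 = 224.13 g/mol.

224.13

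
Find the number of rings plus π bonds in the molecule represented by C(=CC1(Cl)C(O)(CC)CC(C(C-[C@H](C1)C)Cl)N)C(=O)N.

3

Molecular formula from the SMILES: C14H24Cl2N2O2.
DoU = (2C + 2 + N − H − X)/2 = (2·14 + 2 + 2 − 24 − 2)/2 = 6/2 = 3.
(Structurally: 1 ring(s) + 2 π bond(s) = 3.)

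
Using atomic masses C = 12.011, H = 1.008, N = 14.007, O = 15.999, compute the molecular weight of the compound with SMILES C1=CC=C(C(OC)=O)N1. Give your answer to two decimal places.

Molecular formula: C6H7NO2.
M = 6×12.011 + 7×1.008 + 1×14.007 + 2×15.999 = 125.13 g/mol.

125.13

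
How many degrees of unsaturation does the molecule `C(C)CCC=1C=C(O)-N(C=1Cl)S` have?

3

Molecular formula from the SMILES: C8H12ClNOS.
DoU = (2C + 2 + N − H − X)/2 = (2·8 + 2 + 1 − 12 − 1)/2 = 6/2 = 3.
(Structurally: 1 ring(s) + 2 π bond(s) = 3.)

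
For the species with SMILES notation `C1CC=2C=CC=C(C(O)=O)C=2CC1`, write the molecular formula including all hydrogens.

Heavy atoms from the SMILES: 11 C, 2 O.
Implicit hydrogens by atom environment:
  4 × C: 2 H each → 8
  3 × C (aromatic): 1 H each → 3
  3 × C (aromatic): no H
  1 × C: no H
  1 × O: 1 H
  1 × O: no H
  Total hydrogens = 12.
Molecular formula: C11H12O2

C11H12O2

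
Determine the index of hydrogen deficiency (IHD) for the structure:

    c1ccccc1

4

Molecular formula from the SMILES: C6H6.
DoU = (2C + 2 + N − H − X)/2 = (2·6 + 2 + 0 − 6 − 0)/2 = 8/2 = 4.
(Structurally: 1 ring(s) + 3 π bond(s) = 4.)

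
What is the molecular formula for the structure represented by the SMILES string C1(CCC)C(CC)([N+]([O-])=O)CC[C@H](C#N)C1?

Heavy atoms from the SMILES: 12 C, 2 N, 2 O.
Implicit hydrogens by atom environment:
  6 × C: 2 H each → 12
  2 × C: 3 H each → 6
  2 × C: 1 H each → 2
  2 × C: no H
  1 × N: no H
  1 × N (charge +1): no H
  1 × O: no H
  1 × O (charge -1): no H
  Total hydrogens = 20.
Molecular formula: C12H20N2O2

C12H20N2O2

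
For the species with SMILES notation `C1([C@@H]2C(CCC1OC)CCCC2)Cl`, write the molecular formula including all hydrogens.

C11H19ClO

Heavy atoms from the SMILES: 11 C, 1 Cl, 1 O.
Implicit hydrogens by atom environment:
  6 × C: 2 H each → 12
  4 × C: 1 H each → 4
  1 × C: 3 H
  1 × Cl: no H
  1 × O: no H
  Total hydrogens = 19.
Molecular formula: C11H19ClO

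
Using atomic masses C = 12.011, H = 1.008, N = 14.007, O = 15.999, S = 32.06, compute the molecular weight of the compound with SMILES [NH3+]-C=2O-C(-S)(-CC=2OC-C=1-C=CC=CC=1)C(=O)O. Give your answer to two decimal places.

268.31

Molecular formula: C12H14NO4S+.
M = 12×12.011 + 14×1.008 + 1×14.007 + 4×15.999 + 1×32.06 = 268.31 g/mol.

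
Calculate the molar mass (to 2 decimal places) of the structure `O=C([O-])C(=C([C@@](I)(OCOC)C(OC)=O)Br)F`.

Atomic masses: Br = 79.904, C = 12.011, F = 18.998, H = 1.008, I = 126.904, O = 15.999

Molecular formula: C8H8BrFIO6-.
M = 1×79.904 + 8×12.011 + 1×18.998 + 8×1.008 + 1×126.904 + 6×15.999 = 425.95 g/mol.

425.95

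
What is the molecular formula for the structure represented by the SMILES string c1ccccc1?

C6H6

Heavy atoms from the SMILES: 6 C.
Implicit hydrogens by atom environment:
  6 × C (aromatic): 1 H each → 6
  Total hydrogens = 6.
Molecular formula: C6H6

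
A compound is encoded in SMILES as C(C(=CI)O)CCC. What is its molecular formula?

Heavy atoms from the SMILES: 6 C, 1 I, 1 O.
Implicit hydrogens by atom environment:
  3 × C: 2 H each → 6
  1 × C: 3 H
  1 × C: 1 H
  1 × C: no H
  1 × I: no H
  1 × O: 1 H
  Total hydrogens = 11.
Molecular formula: C6H11IO

C6H11IO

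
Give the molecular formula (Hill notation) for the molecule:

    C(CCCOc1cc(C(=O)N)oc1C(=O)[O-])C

C11H14NO5-

Heavy atoms from the SMILES: 11 C, 1 N, 5 O.
Implicit hydrogens by atom environment:
  4 × C: 2 H each → 8
  3 × C (aromatic): no H
  3 × O: no H
  2 × C: no H
  1 × C: 3 H
  1 × C (aromatic): 1 H
  1 × N: 2 H
  1 × O (aromatic): no H
  1 × O (charge -1): no H
  Total hydrogens = 14.
Net charge -1.
Molecular formula: C11H14NO5-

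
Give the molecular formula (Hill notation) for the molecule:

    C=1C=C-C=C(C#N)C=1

Heavy atoms from the SMILES: 7 C, 1 N.
Implicit hydrogens by atom environment:
  5 × C (aromatic): 1 H each → 5
  1 × C (aromatic): no H
  1 × C: no H
  1 × N: no H
  Total hydrogens = 5.
Molecular formula: C7H5N

C7H5N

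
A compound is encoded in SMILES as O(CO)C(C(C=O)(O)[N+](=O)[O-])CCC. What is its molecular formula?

C7H13NO6

Heavy atoms from the SMILES: 7 C, 1 N, 6 O.
Implicit hydrogens by atom environment:
  3 × C: 2 H each → 6
  3 × O: no H
  2 × C: 1 H each → 2
  2 × O: 1 H each → 2
  1 × C: 3 H
  1 × C: no H
  1 × N (charge +1): no H
  1 × O (charge -1): no H
  Total hydrogens = 13.
Molecular formula: C7H13NO6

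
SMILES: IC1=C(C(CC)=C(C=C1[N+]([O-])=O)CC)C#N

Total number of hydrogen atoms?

Hydrogens are implicit in SMILES; fill each atom to its normal valence:
  5 × C (aromatic): no H
  2 × C: 3 H each → 6
  2 × C: 2 H each → 4
  1 × C (aromatic): 1 H
  1 × C: no H
  1 × I: no H
  1 × N (charge +1): no H
  1 × N: no H
  1 × O: no H
  1 × O (charge -1): no H
  Total hydrogens = 11.

11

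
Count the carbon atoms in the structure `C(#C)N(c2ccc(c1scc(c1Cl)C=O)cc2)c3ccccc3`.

The symbol for carbon appears 19 times in the SMILES. Lowercase c denotes aromatic carbon and counts toward C.

19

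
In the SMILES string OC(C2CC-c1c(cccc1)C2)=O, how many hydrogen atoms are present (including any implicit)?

Hydrogens are implicit in SMILES; fill each atom to its normal valence:
  4 × C (aromatic): 1 H each → 4
  3 × C: 2 H each → 6
  2 × C (aromatic): no H
  1 × C: 1 H
  1 × C: no H
  1 × O: 1 H
  1 × O: no H
  Total hydrogens = 12.

12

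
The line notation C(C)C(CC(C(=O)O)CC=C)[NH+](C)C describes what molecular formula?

Heavy atoms from the SMILES: 11 C, 1 N, 2 O.
Implicit hydrogens by atom environment:
  4 × C: 2 H each → 8
  3 × C: 3 H each → 9
  3 × C: 1 H each → 3
  1 × C: no H
  1 × N (charge +1): 1 H
  1 × O: 1 H
  1 × O: no H
  Total hydrogens = 22.
Net charge +1.
Molecular formula: C11H22NO2+

C11H22NO2+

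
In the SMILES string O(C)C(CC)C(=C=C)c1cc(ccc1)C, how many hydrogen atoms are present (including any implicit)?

18

Hydrogens are implicit in SMILES; fill each atom to its normal valence:
  4 × C (aromatic): 1 H each → 4
  3 × C: 3 H each → 9
  2 × C: 2 H each → 4
  2 × C: no H
  2 × C (aromatic): no H
  1 × C: 1 H
  1 × O: no H
  Total hydrogens = 18.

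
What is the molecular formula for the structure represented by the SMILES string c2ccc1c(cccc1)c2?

Heavy atoms from the SMILES: 10 C.
Implicit hydrogens by atom environment:
  8 × C (aromatic): 1 H each → 8
  2 × C (aromatic): no H
  Total hydrogens = 8.
Molecular formula: C10H8

C10H8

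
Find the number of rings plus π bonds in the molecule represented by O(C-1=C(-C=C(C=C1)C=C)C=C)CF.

6

Molecular formula from the SMILES: C11H11FO.
DoU = (2C + 2 + N − H − X)/2 = (2·11 + 2 + 0 − 11 − 1)/2 = 12/2 = 6.
(Structurally: 1 ring(s) + 5 π bond(s) = 6.)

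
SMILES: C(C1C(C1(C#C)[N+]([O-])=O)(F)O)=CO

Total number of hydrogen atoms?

Hydrogens are implicit in SMILES; fill each atom to its normal valence:
  4 × C: 1 H each → 4
  3 × C: no H
  2 × O: 1 H each → 2
  1 × F: no H
  1 × N (charge +1): no H
  1 × O: no H
  1 × O (charge -1): no H
  Total hydrogens = 6.

6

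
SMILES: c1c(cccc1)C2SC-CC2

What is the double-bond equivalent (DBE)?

5

Molecular formula from the SMILES: C10H12S.
DoU = (2C + 2 + N − H − X)/2 = (2·10 + 2 + 0 − 12 − 0)/2 = 10/2 = 5.
(Structurally: 2 ring(s) + 3 π bond(s) = 5.)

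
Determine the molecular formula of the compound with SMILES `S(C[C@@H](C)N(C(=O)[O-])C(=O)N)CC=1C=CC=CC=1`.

C12H15N2O3S-

Heavy atoms from the SMILES: 12 C, 2 N, 3 O, 1 S.
Implicit hydrogens by atom environment:
  5 × C (aromatic): 1 H each → 5
  2 × C: 2 H each → 4
  2 × C: no H
  2 × O: no H
  1 × C: 3 H
  1 × C: 1 H
  1 × C (aromatic): no H
  1 × N: 2 H
  1 × N: no H
  1 × O (charge -1): no H
  1 × S: no H
  Total hydrogens = 15.
Net charge -1.
Molecular formula: C12H15N2O3S-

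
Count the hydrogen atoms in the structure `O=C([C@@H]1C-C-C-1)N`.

Hydrogens are implicit in SMILES; fill each atom to its normal valence:
  3 × C: 2 H each → 6
  1 × C: 1 H
  1 × C: no H
  1 × N: 2 H
  1 × O: no H
  Total hydrogens = 9.

9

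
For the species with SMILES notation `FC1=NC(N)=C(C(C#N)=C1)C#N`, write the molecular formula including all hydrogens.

Heavy atoms from the SMILES: 7 C, 1 F, 4 N.
Implicit hydrogens by atom environment:
  4 × C (aromatic): no H
  2 × C: no H
  2 × N: no H
  1 × C (aromatic): 1 H
  1 × F: no H
  1 × N: 2 H
  1 × N (aromatic): no H
  Total hydrogens = 3.
Molecular formula: C7H3FN4

C7H3FN4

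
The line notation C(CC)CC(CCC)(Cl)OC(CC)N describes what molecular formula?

C11H24ClNO

Heavy atoms from the SMILES: 11 C, 1 Cl, 1 N, 1 O.
Implicit hydrogens by atom environment:
  6 × C: 2 H each → 12
  3 × C: 3 H each → 9
  1 × C: 1 H
  1 × C: no H
  1 × Cl: no H
  1 × N: 2 H
  1 × O: no H
  Total hydrogens = 24.
Molecular formula: C11H24ClNO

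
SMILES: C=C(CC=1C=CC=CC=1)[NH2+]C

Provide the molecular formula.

C10H14N+

Heavy atoms from the SMILES: 10 C, 1 N.
Implicit hydrogens by atom environment:
  5 × C (aromatic): 1 H each → 5
  2 × C: 2 H each → 4
  1 × C: 3 H
  1 × C: no H
  1 × C (aromatic): no H
  1 × N (charge +1): 2 H
  Total hydrogens = 14.
Net charge +1.
Molecular formula: C10H14N+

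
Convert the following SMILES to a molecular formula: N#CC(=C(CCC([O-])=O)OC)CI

C8H9INO3-

Heavy atoms from the SMILES: 8 C, 1 I, 1 N, 3 O.
Implicit hydrogens by atom environment:
  4 × C: no H
  3 × C: 2 H each → 6
  2 × O: no H
  1 × C: 3 H
  1 × I: no H
  1 × N: no H
  1 × O (charge -1): no H
  Total hydrogens = 9.
Net charge -1.
Molecular formula: C8H9INO3-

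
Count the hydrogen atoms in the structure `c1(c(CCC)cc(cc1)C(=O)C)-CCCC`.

22

Hydrogens are implicit in SMILES; fill each atom to its normal valence:
  5 × C: 2 H each → 10
  3 × C: 3 H each → 9
  3 × C (aromatic): 1 H each → 3
  3 × C (aromatic): no H
  1 × C: no H
  1 × O: no H
  Total hydrogens = 22.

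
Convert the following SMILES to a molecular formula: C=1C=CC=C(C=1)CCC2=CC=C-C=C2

C14H14

Heavy atoms from the SMILES: 14 C.
Implicit hydrogens by atom environment:
  10 × C (aromatic): 1 H each → 10
  2 × C: 2 H each → 4
  2 × C (aromatic): no H
  Total hydrogens = 14.
Molecular formula: C14H14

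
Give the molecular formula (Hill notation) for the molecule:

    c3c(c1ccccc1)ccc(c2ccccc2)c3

C18H14

Heavy atoms from the SMILES: 18 C.
Implicit hydrogens by atom environment:
  14 × C (aromatic): 1 H each → 14
  4 × C (aromatic): no H
  Total hydrogens = 14.
Molecular formula: C18H14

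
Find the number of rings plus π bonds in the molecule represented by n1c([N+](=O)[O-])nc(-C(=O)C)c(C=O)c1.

7

Molecular formula from the SMILES: C7H5N3O4.
DoU = (2C + 2 + N − H − X)/2 = (2·7 + 2 + 3 − 5 − 0)/2 = 14/2 = 7.
(Structurally: 1 ring(s) + 6 π bond(s) = 7.)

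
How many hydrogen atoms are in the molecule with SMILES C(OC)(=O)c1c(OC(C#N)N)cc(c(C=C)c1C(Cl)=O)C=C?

13

Hydrogens are implicit in SMILES; fill each atom to its normal valence:
  5 × C (aromatic): no H
  4 × O: no H
  3 × C: 1 H each → 3
  3 × C: no H
  2 × C: 2 H each → 4
  1 × C: 3 H
  1 × C (aromatic): 1 H
  1 × Cl: no H
  1 × N: 2 H
  1 × N: no H
  Total hydrogens = 13.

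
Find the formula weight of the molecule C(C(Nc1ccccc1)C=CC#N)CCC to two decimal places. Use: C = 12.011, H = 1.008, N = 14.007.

Molecular formula: C14H18N2.
M = 14×12.011 + 18×1.008 + 2×14.007 = 214.31 g/mol.

214.31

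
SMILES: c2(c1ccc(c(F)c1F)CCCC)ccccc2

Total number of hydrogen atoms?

Hydrogens are implicit in SMILES; fill each atom to its normal valence:
  7 × C (aromatic): 1 H each → 7
  5 × C (aromatic): no H
  3 × C: 2 H each → 6
  2 × F: no H
  1 × C: 3 H
  Total hydrogens = 16.

16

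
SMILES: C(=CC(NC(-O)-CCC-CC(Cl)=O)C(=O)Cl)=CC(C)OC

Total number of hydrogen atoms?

Hydrogens are implicit in SMILES; fill each atom to its normal valence:
  5 × C: 1 H each → 5
  4 × C: 2 H each → 8
  3 × C: no H
  3 × O: no H
  2 × C: 3 H each → 6
  2 × Cl: no H
  1 × N: 1 H
  1 × O: 1 H
  Total hydrogens = 21.

21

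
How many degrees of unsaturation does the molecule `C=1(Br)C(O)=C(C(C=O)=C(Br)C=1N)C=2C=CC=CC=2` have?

Molecular formula from the SMILES: C13H9Br2NO2.
DoU = (2C + 2 + N − H − X)/2 = (2·13 + 2 + 1 − 9 − 2)/2 = 18/2 = 9.
(Structurally: 2 ring(s) + 7 π bond(s) = 9.)

9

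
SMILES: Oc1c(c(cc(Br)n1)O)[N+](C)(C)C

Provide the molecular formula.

C8H12BrN2O2+

Heavy atoms from the SMILES: 1 Br, 8 C, 2 N, 2 O.
Implicit hydrogens by atom environment:
  4 × C (aromatic): no H
  3 × C: 3 H each → 9
  2 × O: 1 H each → 2
  1 × Br: no H
  1 × C (aromatic): 1 H
  1 × N (aromatic): no H
  1 × N (charge +1): no H
  Total hydrogens = 12.
Net charge +1.
Molecular formula: C8H12BrN2O2+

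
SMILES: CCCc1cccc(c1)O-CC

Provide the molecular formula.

Heavy atoms from the SMILES: 11 C, 1 O.
Implicit hydrogens by atom environment:
  4 × C (aromatic): 1 H each → 4
  3 × C: 2 H each → 6
  2 × C: 3 H each → 6
  2 × C (aromatic): no H
  1 × O: no H
  Total hydrogens = 16.
Molecular formula: C11H16O

C11H16O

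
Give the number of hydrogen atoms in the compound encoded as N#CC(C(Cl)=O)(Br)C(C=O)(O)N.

4

Hydrogens are implicit in SMILES; fill each atom to its normal valence:
  4 × C: no H
  2 × O: no H
  1 × Br: no H
  1 × C: 1 H
  1 × Cl: no H
  1 × N: 2 H
  1 × N: no H
  1 × O: 1 H
  Total hydrogens = 4.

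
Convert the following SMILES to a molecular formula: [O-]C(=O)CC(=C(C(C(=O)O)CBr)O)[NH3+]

C7H10BrNO5

Heavy atoms from the SMILES: 1 Br, 7 C, 1 N, 5 O.
Implicit hydrogens by atom environment:
  4 × C: no H
  2 × C: 2 H each → 4
  2 × O: 1 H each → 2
  2 × O: no H
  1 × Br: no H
  1 × C: 1 H
  1 × N (charge +1): 3 H
  1 × O (charge -1): no H
  Total hydrogens = 10.
Molecular formula: C7H10BrNO5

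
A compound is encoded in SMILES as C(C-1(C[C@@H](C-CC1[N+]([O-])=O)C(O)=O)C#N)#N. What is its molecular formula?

C9H9N3O4

Heavy atoms from the SMILES: 9 C, 3 N, 4 O.
Implicit hydrogens by atom environment:
  4 × C: no H
  3 × C: 2 H each → 6
  2 × C: 1 H each → 2
  2 × N: no H
  2 × O: no H
  1 × N (charge +1): no H
  1 × O: 1 H
  1 × O (charge -1): no H
  Total hydrogens = 9.
Molecular formula: C9H9N3O4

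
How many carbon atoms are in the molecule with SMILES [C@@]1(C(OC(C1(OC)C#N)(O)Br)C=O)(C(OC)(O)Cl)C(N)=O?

The symbol for carbon appears 10 times in the SMILES. (Cl is a single chlorine, not C + l.)

10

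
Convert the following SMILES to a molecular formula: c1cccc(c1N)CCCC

C10H15N

Heavy atoms from the SMILES: 10 C, 1 N.
Implicit hydrogens by atom environment:
  4 × C (aromatic): 1 H each → 4
  3 × C: 2 H each → 6
  2 × C (aromatic): no H
  1 × C: 3 H
  1 × N: 2 H
  Total hydrogens = 15.
Molecular formula: C10H15N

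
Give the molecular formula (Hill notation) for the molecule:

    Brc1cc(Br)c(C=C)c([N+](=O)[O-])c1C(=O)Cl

C9H4Br2ClNO3

Heavy atoms from the SMILES: 2 Br, 9 C, 1 Cl, 1 N, 3 O.
Implicit hydrogens by atom environment:
  5 × C (aromatic): no H
  2 × Br: no H
  2 × O: no H
  1 × C: 2 H
  1 × C (aromatic): 1 H
  1 × C: 1 H
  1 × C: no H
  1 × Cl: no H
  1 × N (charge +1): no H
  1 × O (charge -1): no H
  Total hydrogens = 4.
Molecular formula: C9H4Br2ClNO3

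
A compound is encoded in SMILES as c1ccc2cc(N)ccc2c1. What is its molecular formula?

Heavy atoms from the SMILES: 10 C, 1 N.
Implicit hydrogens by atom environment:
  7 × C (aromatic): 1 H each → 7
  3 × C (aromatic): no H
  1 × N: 2 H
  Total hydrogens = 9.
Molecular formula: C10H9N

C10H9N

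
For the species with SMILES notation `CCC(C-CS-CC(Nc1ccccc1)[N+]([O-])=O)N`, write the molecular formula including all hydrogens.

Heavy atoms from the SMILES: 13 C, 3 N, 2 O, 1 S.
Implicit hydrogens by atom environment:
  5 × C (aromatic): 1 H each → 5
  4 × C: 2 H each → 8
  2 × C: 1 H each → 2
  1 × C: 3 H
  1 × C (aromatic): no H
  1 × N: 2 H
  1 × N: 1 H
  1 × N (charge +1): no H
  1 × O: no H
  1 × O (charge -1): no H
  1 × S: no H
  Total hydrogens = 21.
Molecular formula: C13H21N3O2S

C13H21N3O2S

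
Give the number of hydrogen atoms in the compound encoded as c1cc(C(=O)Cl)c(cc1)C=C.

Hydrogens are implicit in SMILES; fill each atom to its normal valence:
  4 × C (aromatic): 1 H each → 4
  2 × C (aromatic): no H
  1 × C: 2 H
  1 × C: 1 H
  1 × C: no H
  1 × Cl: no H
  1 × O: no H
  Total hydrogens = 7.

7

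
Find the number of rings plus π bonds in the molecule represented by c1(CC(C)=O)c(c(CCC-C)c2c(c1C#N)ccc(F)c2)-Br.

Molecular formula from the SMILES: C18H17BrFNO.
DoU = (2C + 2 + N − H − X)/2 = (2·18 + 2 + 1 − 17 − 2)/2 = 20/2 = 10.
(Structurally: 2 ring(s) + 8 π bond(s) = 10.)

10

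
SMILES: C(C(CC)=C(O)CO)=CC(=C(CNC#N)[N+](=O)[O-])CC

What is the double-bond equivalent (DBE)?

6

Molecular formula from the SMILES: C13H19N3O4.
DoU = (2C + 2 + N − H − X)/2 = (2·13 + 2 + 3 − 19 − 0)/2 = 12/2 = 6.
(Structurally: 0 ring(s) + 6 π bond(s) = 6.)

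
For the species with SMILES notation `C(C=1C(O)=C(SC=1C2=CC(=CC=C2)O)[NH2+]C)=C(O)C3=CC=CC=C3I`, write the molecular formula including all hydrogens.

Heavy atoms from the SMILES: 19 C, 1 I, 1 N, 3 O, 1 S.
Implicit hydrogens by atom environment:
  8 × C (aromatic): 1 H each → 8
  8 × C (aromatic): no H
  3 × O: 1 H each → 3
  1 × C: 3 H
  1 × C: 1 H
  1 × C: no H
  1 × I: no H
  1 × N (charge +1): 2 H
  1 × S (aromatic): no H
  Total hydrogens = 17.
Net charge +1.
Molecular formula: C19H17INO3S+

C19H17INO3S+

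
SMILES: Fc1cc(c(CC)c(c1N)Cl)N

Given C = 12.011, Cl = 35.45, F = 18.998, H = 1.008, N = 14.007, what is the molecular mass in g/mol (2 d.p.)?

Molecular formula: C8H10ClFN2.
M = 8×12.011 + 1×35.45 + 1×18.998 + 10×1.008 + 2×14.007 = 188.63 g/mol.

188.63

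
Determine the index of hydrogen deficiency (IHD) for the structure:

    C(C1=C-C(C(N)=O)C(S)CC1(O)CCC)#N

5

Molecular formula from the SMILES: C11H16N2O2S.
DoU = (2C + 2 + N − H − X)/2 = (2·11 + 2 + 2 − 16 − 0)/2 = 10/2 = 5.
(Structurally: 1 ring(s) + 4 π bond(s) = 5.)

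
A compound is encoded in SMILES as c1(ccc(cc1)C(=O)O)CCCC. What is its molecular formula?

C11H14O2

Heavy atoms from the SMILES: 11 C, 2 O.
Implicit hydrogens by atom environment:
  4 × C (aromatic): 1 H each → 4
  3 × C: 2 H each → 6
  2 × C (aromatic): no H
  1 × C: 3 H
  1 × C: no H
  1 × O: 1 H
  1 × O: no H
  Total hydrogens = 14.
Molecular formula: C11H14O2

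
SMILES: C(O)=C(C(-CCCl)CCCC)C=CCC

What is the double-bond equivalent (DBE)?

Molecular formula from the SMILES: C13H23ClO.
DoU = (2C + 2 + N − H − X)/2 = (2·13 + 2 + 0 − 23 − 1)/2 = 4/2 = 2.
(Structurally: 0 ring(s) + 2 π bond(s) = 2.)

2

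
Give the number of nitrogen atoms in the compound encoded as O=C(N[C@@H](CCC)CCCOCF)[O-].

1

The symbol for nitrogen appears 1 time in the SMILES.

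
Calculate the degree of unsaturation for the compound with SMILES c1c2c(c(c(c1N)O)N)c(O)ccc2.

Molecular formula from the SMILES: C10H10N2O2.
DoU = (2C + 2 + N − H − X)/2 = (2·10 + 2 + 2 − 10 − 0)/2 = 14/2 = 7.
(Structurally: 2 ring(s) + 5 π bond(s) = 7.)

7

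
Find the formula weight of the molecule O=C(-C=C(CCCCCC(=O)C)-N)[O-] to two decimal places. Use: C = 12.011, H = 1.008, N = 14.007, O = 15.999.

198.24

Molecular formula: C10H16NO3-.
M = 10×12.011 + 16×1.008 + 1×14.007 + 3×15.999 = 198.24 g/mol.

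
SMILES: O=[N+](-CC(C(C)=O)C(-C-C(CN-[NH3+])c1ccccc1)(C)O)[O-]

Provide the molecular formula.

Heavy atoms from the SMILES: 15 C, 3 N, 4 O.
Implicit hydrogens by atom environment:
  5 × C (aromatic): 1 H each → 5
  3 × C: 2 H each → 6
  2 × C: 3 H each → 6
  2 × C: 1 H each → 2
  2 × C: no H
  2 × O: no H
  1 × C (aromatic): no H
  1 × N (charge +1): 3 H
  1 × N: 1 H
  1 × N (charge +1): no H
  1 × O: 1 H
  1 × O (charge -1): no H
  Total hydrogens = 24.
Net charge +1.
Molecular formula: C15H24N3O4+

C15H24N3O4+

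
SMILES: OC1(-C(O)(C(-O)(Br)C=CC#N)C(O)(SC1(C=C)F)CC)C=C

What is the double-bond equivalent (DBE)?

6

Molecular formula from the SMILES: C14H17BrFNO4S.
DoU = (2C + 2 + N − H − X)/2 = (2·14 + 2 + 1 − 17 − 2)/2 = 12/2 = 6.
(Structurally: 1 ring(s) + 5 π bond(s) = 6.)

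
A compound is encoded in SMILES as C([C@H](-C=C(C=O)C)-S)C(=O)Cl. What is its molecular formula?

C7H9ClO2S

Heavy atoms from the SMILES: 7 C, 1 Cl, 2 O, 1 S.
Implicit hydrogens by atom environment:
  3 × C: 1 H each → 3
  2 × C: no H
  2 × O: no H
  1 × C: 3 H
  1 × C: 2 H
  1 × Cl: no H
  1 × S: 1 H
  Total hydrogens = 9.
Molecular formula: C7H9ClO2S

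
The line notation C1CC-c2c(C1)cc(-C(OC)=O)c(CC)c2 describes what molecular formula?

Heavy atoms from the SMILES: 14 C, 2 O.
Implicit hydrogens by atom environment:
  5 × C: 2 H each → 10
  4 × C (aromatic): no H
  2 × C: 3 H each → 6
  2 × C (aromatic): 1 H each → 2
  2 × O: no H
  1 × C: no H
  Total hydrogens = 18.
Molecular formula: C14H18O2

C14H18O2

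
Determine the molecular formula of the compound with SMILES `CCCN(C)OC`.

Heavy atoms from the SMILES: 5 C, 1 N, 1 O.
Implicit hydrogens by atom environment:
  3 × C: 3 H each → 9
  2 × C: 2 H each → 4
  1 × N: no H
  1 × O: no H
  Total hydrogens = 13.
Molecular formula: C5H13NO

C5H13NO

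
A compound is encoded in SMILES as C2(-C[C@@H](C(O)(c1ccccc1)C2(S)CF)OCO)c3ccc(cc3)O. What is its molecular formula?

C19H21FO4S

Heavy atoms from the SMILES: 19 C, 1 F, 4 O, 1 S.
Implicit hydrogens by atom environment:
  9 × C (aromatic): 1 H each → 9
  3 × C: 2 H each → 6
  3 × C (aromatic): no H
  3 × O: 1 H each → 3
  2 × C: 1 H each → 2
  2 × C: no H
  1 × F: no H
  1 × O: no H
  1 × S: 1 H
  Total hydrogens = 21.
Molecular formula: C19H21FO4S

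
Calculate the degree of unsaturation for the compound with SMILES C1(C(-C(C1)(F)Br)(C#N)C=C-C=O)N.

Molecular formula from the SMILES: C8H8BrFN2O.
DoU = (2C + 2 + N − H − X)/2 = (2·8 + 2 + 2 − 8 − 2)/2 = 10/2 = 5.
(Structurally: 1 ring(s) + 4 π bond(s) = 5.)

5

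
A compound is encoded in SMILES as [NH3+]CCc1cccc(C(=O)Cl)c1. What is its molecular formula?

C9H11ClNO+

Heavy atoms from the SMILES: 9 C, 1 Cl, 1 N, 1 O.
Implicit hydrogens by atom environment:
  4 × C (aromatic): 1 H each → 4
  2 × C: 2 H each → 4
  2 × C (aromatic): no H
  1 × C: no H
  1 × Cl: no H
  1 × N (charge +1): 3 H
  1 × O: no H
  Total hydrogens = 11.
Net charge +1.
Molecular formula: C9H11ClNO+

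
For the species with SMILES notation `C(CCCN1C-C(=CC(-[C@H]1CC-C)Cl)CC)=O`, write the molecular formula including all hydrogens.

Heavy atoms from the SMILES: 14 C, 1 Cl, 1 N, 1 O.
Implicit hydrogens by atom environment:
  7 × C: 2 H each → 14
  4 × C: 1 H each → 4
  2 × C: 3 H each → 6
  1 × C: no H
  1 × Cl: no H
  1 × N: no H
  1 × O: no H
  Total hydrogens = 24.
Molecular formula: C14H24ClNO

C14H24ClNO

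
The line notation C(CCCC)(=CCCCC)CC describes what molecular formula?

C12H24

Heavy atoms from the SMILES: 12 C.
Implicit hydrogens by atom environment:
  7 × C: 2 H each → 14
  3 × C: 3 H each → 9
  1 × C: 1 H
  1 × C: no H
  Total hydrogens = 24.
Molecular formula: C12H24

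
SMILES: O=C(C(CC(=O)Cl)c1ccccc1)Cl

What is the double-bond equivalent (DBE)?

6

Molecular formula from the SMILES: C10H8Cl2O2.
DoU = (2C + 2 + N − H − X)/2 = (2·10 + 2 + 0 − 8 − 2)/2 = 12/2 = 6.
(Structurally: 1 ring(s) + 5 π bond(s) = 6.)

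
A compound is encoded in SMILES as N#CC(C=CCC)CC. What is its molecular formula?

C8H13N

Heavy atoms from the SMILES: 8 C, 1 N.
Implicit hydrogens by atom environment:
  3 × C: 1 H each → 3
  2 × C: 3 H each → 6
  2 × C: 2 H each → 4
  1 × C: no H
  1 × N: no H
  Total hydrogens = 13.
Molecular formula: C8H13N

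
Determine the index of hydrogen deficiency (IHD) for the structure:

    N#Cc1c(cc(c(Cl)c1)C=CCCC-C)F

7

Molecular formula from the SMILES: C13H13ClFN.
DoU = (2C + 2 + N − H − X)/2 = (2·13 + 2 + 1 − 13 − 2)/2 = 14/2 = 7.
(Structurally: 1 ring(s) + 6 π bond(s) = 7.)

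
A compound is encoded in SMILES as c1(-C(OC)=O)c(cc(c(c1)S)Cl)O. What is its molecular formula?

C8H7ClO3S

Heavy atoms from the SMILES: 8 C, 1 Cl, 3 O, 1 S.
Implicit hydrogens by atom environment:
  4 × C (aromatic): no H
  2 × C (aromatic): 1 H each → 2
  2 × O: no H
  1 × C: 3 H
  1 × C: no H
  1 × Cl: no H
  1 × O: 1 H
  1 × S: 1 H
  Total hydrogens = 7.
Molecular formula: C8H7ClO3S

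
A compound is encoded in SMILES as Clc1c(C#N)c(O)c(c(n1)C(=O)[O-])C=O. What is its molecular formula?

C8H2ClN2O4-

Heavy atoms from the SMILES: 8 C, 1 Cl, 2 N, 4 O.
Implicit hydrogens by atom environment:
  5 × C (aromatic): no H
  2 × C: no H
  2 × O: no H
  1 × C: 1 H
  1 × Cl: no H
  1 × N (aromatic): no H
  1 × N: no H
  1 × O: 1 H
  1 × O (charge -1): no H
  Total hydrogens = 2.
Net charge -1.
Molecular formula: C8H2ClN2O4-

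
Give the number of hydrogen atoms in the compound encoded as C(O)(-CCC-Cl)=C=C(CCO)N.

Hydrogens are implicit in SMILES; fill each atom to its normal valence:
  5 × C: 2 H each → 10
  3 × C: no H
  2 × O: 1 H each → 2
  1 × Cl: no H
  1 × N: 2 H
  Total hydrogens = 14.

14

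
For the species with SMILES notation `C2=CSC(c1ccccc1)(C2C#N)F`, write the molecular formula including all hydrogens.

C11H8FNS

Heavy atoms from the SMILES: 11 C, 1 F, 1 N, 1 S.
Implicit hydrogens by atom environment:
  5 × C (aromatic): 1 H each → 5
  3 × C: 1 H each → 3
  2 × C: no H
  1 × C (aromatic): no H
  1 × F: no H
  1 × N: no H
  1 × S: no H
  Total hydrogens = 8.
Molecular formula: C11H8FNS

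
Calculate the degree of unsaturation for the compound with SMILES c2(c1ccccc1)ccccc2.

8

Molecular formula from the SMILES: C12H10.
DoU = (2C + 2 + N − H − X)/2 = (2·12 + 2 + 0 − 10 − 0)/2 = 16/2 = 8.
(Structurally: 2 ring(s) + 6 π bond(s) = 8.)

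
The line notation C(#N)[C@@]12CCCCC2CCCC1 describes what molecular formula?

Heavy atoms from the SMILES: 11 C, 1 N.
Implicit hydrogens by atom environment:
  8 × C: 2 H each → 16
  2 × C: no H
  1 × C: 1 H
  1 × N: no H
  Total hydrogens = 17.
Molecular formula: C11H17N

C11H17N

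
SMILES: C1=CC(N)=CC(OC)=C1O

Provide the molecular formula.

C7H9NO2

Heavy atoms from the SMILES: 7 C, 1 N, 2 O.
Implicit hydrogens by atom environment:
  3 × C (aromatic): 1 H each → 3
  3 × C (aromatic): no H
  1 × C: 3 H
  1 × N: 2 H
  1 × O: 1 H
  1 × O: no H
  Total hydrogens = 9.
Molecular formula: C7H9NO2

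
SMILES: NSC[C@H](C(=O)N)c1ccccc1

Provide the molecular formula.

Heavy atoms from the SMILES: 9 C, 2 N, 1 O, 1 S.
Implicit hydrogens by atom environment:
  5 × C (aromatic): 1 H each → 5
  2 × N: 2 H each → 4
  1 × C: 2 H
  1 × C: 1 H
  1 × C (aromatic): no H
  1 × C: no H
  1 × O: no H
  1 × S: no H
  Total hydrogens = 12.
Molecular formula: C9H12N2OS

C9H12N2OS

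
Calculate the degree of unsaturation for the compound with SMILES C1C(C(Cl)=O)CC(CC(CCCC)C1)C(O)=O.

3

Molecular formula from the SMILES: C13H21ClO3.
DoU = (2C + 2 + N − H − X)/2 = (2·13 + 2 + 0 − 21 − 1)/2 = 6/2 = 3.
(Structurally: 1 ring(s) + 2 π bond(s) = 3.)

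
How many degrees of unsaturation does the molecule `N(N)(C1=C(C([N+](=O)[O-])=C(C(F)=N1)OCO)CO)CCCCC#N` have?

7

Molecular formula from the SMILES: C12H16FN5O5.
DoU = (2C + 2 + N − H − X)/2 = (2·12 + 2 + 5 − 16 − 1)/2 = 14/2 = 7.
(Structurally: 1 ring(s) + 6 π bond(s) = 7.)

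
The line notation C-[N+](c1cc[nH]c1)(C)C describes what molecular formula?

Heavy atoms from the SMILES: 7 C, 2 N.
Implicit hydrogens by atom environment:
  3 × C: 3 H each → 9
  3 × C (aromatic): 1 H each → 3
  1 × C (aromatic): no H
  1 × N (aromatic): 1 H
  1 × N (charge +1): no H
  Total hydrogens = 13.
Net charge +1.
Molecular formula: C7H13N2+

C7H13N2+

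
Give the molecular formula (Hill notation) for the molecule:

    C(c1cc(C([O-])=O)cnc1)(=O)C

C8H6NO3-

Heavy atoms from the SMILES: 8 C, 1 N, 3 O.
Implicit hydrogens by atom environment:
  3 × C (aromatic): 1 H each → 3
  2 × C (aromatic): no H
  2 × C: no H
  2 × O: no H
  1 × C: 3 H
  1 × N (aromatic): no H
  1 × O (charge -1): no H
  Total hydrogens = 6.
Net charge -1.
Molecular formula: C8H6NO3-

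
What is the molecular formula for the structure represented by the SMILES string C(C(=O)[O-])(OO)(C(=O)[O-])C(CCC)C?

Heavy atoms from the SMILES: 8 C, 6 O.
Implicit hydrogens by atom environment:
  3 × C: no H
  3 × O: no H
  2 × C: 3 H each → 6
  2 × C: 2 H each → 4
  2 × O (charge -1): no H
  1 × C: 1 H
  1 × O: 1 H
  Total hydrogens = 12.
Net charge -2.
Molecular formula: [C8H12O6]2-

[C8H12O6]2-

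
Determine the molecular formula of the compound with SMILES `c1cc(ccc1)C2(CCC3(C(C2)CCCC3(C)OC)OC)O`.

C19H28O3

Heavy atoms from the SMILES: 19 C, 3 O.
Implicit hydrogens by atom environment:
  6 × C: 2 H each → 12
  5 × C (aromatic): 1 H each → 5
  3 × C: 3 H each → 9
  3 × C: no H
  2 × O: no H
  1 × C: 1 H
  1 × C (aromatic): no H
  1 × O: 1 H
  Total hydrogens = 28.
Molecular formula: C19H28O3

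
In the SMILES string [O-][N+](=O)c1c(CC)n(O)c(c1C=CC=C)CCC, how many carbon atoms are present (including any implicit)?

13

The symbol for carbon appears 13 times in the SMILES. Lowercase c denotes aromatic carbon and counts toward C.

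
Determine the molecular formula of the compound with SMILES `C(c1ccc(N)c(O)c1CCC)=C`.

C11H15NO

Heavy atoms from the SMILES: 11 C, 1 N, 1 O.
Implicit hydrogens by atom environment:
  4 × C (aromatic): no H
  3 × C: 2 H each → 6
  2 × C (aromatic): 1 H each → 2
  1 × C: 3 H
  1 × C: 1 H
  1 × N: 2 H
  1 × O: 1 H
  Total hydrogens = 15.
Molecular formula: C11H15NO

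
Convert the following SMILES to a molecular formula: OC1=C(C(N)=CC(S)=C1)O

C6H7NO2S

Heavy atoms from the SMILES: 6 C, 1 N, 2 O, 1 S.
Implicit hydrogens by atom environment:
  4 × C (aromatic): no H
  2 × C (aromatic): 1 H each → 2
  2 × O: 1 H each → 2
  1 × N: 2 H
  1 × S: 1 H
  Total hydrogens = 7.
Molecular formula: C6H7NO2S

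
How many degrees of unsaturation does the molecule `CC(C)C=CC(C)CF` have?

Molecular formula from the SMILES: C8H15F.
DoU = (2C + 2 + N − H − X)/2 = (2·8 + 2 + 0 − 15 − 1)/2 = 2/2 = 1.
(Structurally: 0 ring(s) + 1 π bond(s) = 1.)

1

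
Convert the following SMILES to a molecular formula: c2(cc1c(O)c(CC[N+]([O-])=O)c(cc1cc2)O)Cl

C12H10ClNO4

Heavy atoms from the SMILES: 12 C, 1 Cl, 1 N, 4 O.
Implicit hydrogens by atom environment:
  6 × C (aromatic): no H
  4 × C (aromatic): 1 H each → 4
  2 × C: 2 H each → 4
  2 × O: 1 H each → 2
  1 × Cl: no H
  1 × N (charge +1): no H
  1 × O: no H
  1 × O (charge -1): no H
  Total hydrogens = 10.
Molecular formula: C12H10ClNO4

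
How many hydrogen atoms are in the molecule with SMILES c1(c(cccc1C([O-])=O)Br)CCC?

10

Hydrogens are implicit in SMILES; fill each atom to its normal valence:
  3 × C (aromatic): 1 H each → 3
  3 × C (aromatic): no H
  2 × C: 2 H each → 4
  1 × Br: no H
  1 × C: 3 H
  1 × C: no H
  1 × O: no H
  1 × O (charge -1): no H
  Total hydrogens = 10.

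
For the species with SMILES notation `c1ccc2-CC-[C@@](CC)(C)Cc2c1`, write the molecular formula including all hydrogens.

C13H18

Heavy atoms from the SMILES: 13 C.
Implicit hydrogens by atom environment:
  4 × C: 2 H each → 8
  4 × C (aromatic): 1 H each → 4
  2 × C: 3 H each → 6
  2 × C (aromatic): no H
  1 × C: no H
  Total hydrogens = 18.
Molecular formula: C13H18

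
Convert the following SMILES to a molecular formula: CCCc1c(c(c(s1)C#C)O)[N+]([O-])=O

C9H9NO3S

Heavy atoms from the SMILES: 9 C, 1 N, 3 O, 1 S.
Implicit hydrogens by atom environment:
  4 × C (aromatic): no H
  2 × C: 2 H each → 4
  1 × C: 3 H
  1 × C: 1 H
  1 × C: no H
  1 × N (charge +1): no H
  1 × O: 1 H
  1 × O: no H
  1 × O (charge -1): no H
  1 × S (aromatic): no H
  Total hydrogens = 9.
Molecular formula: C9H9NO3S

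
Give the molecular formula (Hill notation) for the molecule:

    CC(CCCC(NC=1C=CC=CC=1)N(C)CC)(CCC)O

Heavy atoms from the SMILES: 18 C, 2 N, 1 O.
Implicit hydrogens by atom environment:
  6 × C: 2 H each → 12
  5 × C (aromatic): 1 H each → 5
  4 × C: 3 H each → 12
  1 × C: 1 H
  1 × C: no H
  1 × C (aromatic): no H
  1 × N: 1 H
  1 × N: no H
  1 × O: 1 H
  Total hydrogens = 32.
Molecular formula: C18H32N2O

C18H32N2O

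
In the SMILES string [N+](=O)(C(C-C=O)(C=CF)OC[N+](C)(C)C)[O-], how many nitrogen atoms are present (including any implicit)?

The symbol for nitrogen appears 2 times in the SMILES.

2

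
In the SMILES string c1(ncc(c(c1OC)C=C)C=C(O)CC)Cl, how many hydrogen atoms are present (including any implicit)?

14

Hydrogens are implicit in SMILES; fill each atom to its normal valence:
  4 × C (aromatic): no H
  2 × C: 3 H each → 6
  2 × C: 2 H each → 4
  2 × C: 1 H each → 2
  1 × C (aromatic): 1 H
  1 × C: no H
  1 × Cl: no H
  1 × N (aromatic): no H
  1 × O: 1 H
  1 × O: no H
  Total hydrogens = 14.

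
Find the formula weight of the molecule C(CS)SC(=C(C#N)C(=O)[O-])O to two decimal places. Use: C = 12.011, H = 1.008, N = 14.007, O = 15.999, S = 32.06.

204.24

Molecular formula: C6H6NO3S2-.
M = 6×12.011 + 6×1.008 + 1×14.007 + 3×15.999 + 2×32.06 = 204.24 g/mol.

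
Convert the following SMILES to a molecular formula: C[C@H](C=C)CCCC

Heavy atoms from the SMILES: 8 C.
Implicit hydrogens by atom environment:
  4 × C: 2 H each → 8
  2 × C: 3 H each → 6
  2 × C: 1 H each → 2
  Total hydrogens = 16.
Molecular formula: C8H16

C8H16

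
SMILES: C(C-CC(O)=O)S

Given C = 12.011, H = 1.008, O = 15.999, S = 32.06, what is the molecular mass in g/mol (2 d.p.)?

Molecular formula: C4H8O2S.
M = 4×12.011 + 8×1.008 + 2×15.999 + 1×32.06 = 120.17 g/mol.

120.17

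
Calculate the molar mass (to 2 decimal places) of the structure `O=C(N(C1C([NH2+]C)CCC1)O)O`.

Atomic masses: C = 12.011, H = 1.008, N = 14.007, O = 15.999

Molecular formula: C7H15N2O3+.
M = 7×12.011 + 15×1.008 + 2×14.007 + 3×15.999 = 175.21 g/mol.

175.21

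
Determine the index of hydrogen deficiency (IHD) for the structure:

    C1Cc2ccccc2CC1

Molecular formula from the SMILES: C10H12.
DoU = (2C + 2 + N − H − X)/2 = (2·10 + 2 + 0 − 12 − 0)/2 = 10/2 = 5.
(Structurally: 2 ring(s) + 3 π bond(s) = 5.)

5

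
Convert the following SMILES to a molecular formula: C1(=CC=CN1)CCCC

Heavy atoms from the SMILES: 8 C, 1 N.
Implicit hydrogens by atom environment:
  3 × C: 2 H each → 6
  3 × C (aromatic): 1 H each → 3
  1 × C: 3 H
  1 × C (aromatic): no H
  1 × N (aromatic): 1 H
  Total hydrogens = 13.
Molecular formula: C8H13N

C8H13N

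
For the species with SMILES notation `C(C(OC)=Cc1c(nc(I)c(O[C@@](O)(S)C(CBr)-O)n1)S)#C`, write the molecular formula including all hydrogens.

Heavy atoms from the SMILES: 1 Br, 12 C, 1 I, 2 N, 4 O, 2 S.
Implicit hydrogens by atom environment:
  4 × C (aromatic): no H
  3 × C: 1 H each → 3
  3 × C: no H
  2 × N (aromatic): no H
  2 × O: 1 H each → 2
  2 × O: no H
  2 × S: 1 H each → 2
  1 × Br: no H
  1 × C: 3 H
  1 × C: 2 H
  1 × I: no H
  Total hydrogens = 12.
Molecular formula: C12H12BrIN2O4S2

C12H12BrIN2O4S2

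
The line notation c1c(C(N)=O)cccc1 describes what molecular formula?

C7H7NO

Heavy atoms from the SMILES: 7 C, 1 N, 1 O.
Implicit hydrogens by atom environment:
  5 × C (aromatic): 1 H each → 5
  1 × C (aromatic): no H
  1 × C: no H
  1 × N: 2 H
  1 × O: no H
  Total hydrogens = 7.
Molecular formula: C7H7NO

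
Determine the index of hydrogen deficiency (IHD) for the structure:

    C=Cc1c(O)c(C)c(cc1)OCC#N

Molecular formula from the SMILES: C11H11NO2.
DoU = (2C + 2 + N − H − X)/2 = (2·11 + 2 + 1 − 11 − 0)/2 = 14/2 = 7.
(Structurally: 1 ring(s) + 6 π bond(s) = 7.)

7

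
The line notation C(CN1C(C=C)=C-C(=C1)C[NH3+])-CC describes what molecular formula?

C11H19N2+

Heavy atoms from the SMILES: 11 C, 2 N.
Implicit hydrogens by atom environment:
  5 × C: 2 H each → 10
  2 × C (aromatic): 1 H each → 2
  2 × C (aromatic): no H
  1 × C: 3 H
  1 × C: 1 H
  1 × N (charge +1): 3 H
  1 × N (aromatic): no H
  Total hydrogens = 19.
Net charge +1.
Molecular formula: C11H19N2+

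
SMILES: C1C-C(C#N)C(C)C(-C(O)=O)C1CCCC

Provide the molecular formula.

C13H21NO2

Heavy atoms from the SMILES: 13 C, 1 N, 2 O.
Implicit hydrogens by atom environment:
  5 × C: 2 H each → 10
  4 × C: 1 H each → 4
  2 × C: 3 H each → 6
  2 × C: no H
  1 × N: no H
  1 × O: 1 H
  1 × O: no H
  Total hydrogens = 21.
Molecular formula: C13H21NO2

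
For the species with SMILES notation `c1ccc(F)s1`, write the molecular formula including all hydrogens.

Heavy atoms from the SMILES: 4 C, 1 F, 1 S.
Implicit hydrogens by atom environment:
  3 × C (aromatic): 1 H each → 3
  1 × C (aromatic): no H
  1 × F: no H
  1 × S (aromatic): no H
  Total hydrogens = 3.
Molecular formula: C4H3FS

C4H3FS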